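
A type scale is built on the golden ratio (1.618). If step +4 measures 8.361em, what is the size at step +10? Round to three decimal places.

150.013em

The gap is 10 − (4) = 6 steps, so the factor is 1.618^6.
8.361 × 1.618⁶ = 8.361 × 17.94201 ≈ 150.013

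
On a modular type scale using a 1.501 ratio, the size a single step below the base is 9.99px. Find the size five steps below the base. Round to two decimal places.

1.97px

Moving from step -1 to step -5 is 4 steps down, so divide by r⁴.
9.99 ÷ 1.501⁴ = 9.99 ÷ 5.07601 ≈ 1.968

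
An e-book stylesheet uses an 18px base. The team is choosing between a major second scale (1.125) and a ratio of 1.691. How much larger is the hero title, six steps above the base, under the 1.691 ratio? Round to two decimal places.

Major second: 18.0 × 1.125⁶ = 36.4912px
At 1.691: 18.0 × 1.691⁶ = 420.8566px
Difference: 420.8566 − 36.4912 = 384.3654px

384.37px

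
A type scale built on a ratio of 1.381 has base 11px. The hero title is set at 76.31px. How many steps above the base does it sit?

1.381ⁿ = 76.31 / 11 = 6.9373
n = ln(6.9373) / ln(1.381) = 1.9369 / 0.3228 ≈ 6.00

6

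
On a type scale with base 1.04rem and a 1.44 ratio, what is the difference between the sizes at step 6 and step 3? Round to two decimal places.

Step 3: 1.04 × 1.44³ = 3.1054rem
Step 6: 1.04 × 1.44⁶ = 9.2727rem
Difference: 9.2727 − 3.1054 = 6.1673rem

6.17rem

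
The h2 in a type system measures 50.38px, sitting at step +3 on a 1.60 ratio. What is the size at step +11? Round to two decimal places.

2163.80px

50.38 × 1.60⁸ = 50.38 × 42.94967 ≈ 2163.805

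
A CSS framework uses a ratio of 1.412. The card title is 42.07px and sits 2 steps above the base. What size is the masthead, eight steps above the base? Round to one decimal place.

333.4px

The gap is 8 − (2) = 6 steps, so the factor is 1.412^6.
42.07 × 1.412⁶ = 42.07 × 7.92516 ≈ 333.412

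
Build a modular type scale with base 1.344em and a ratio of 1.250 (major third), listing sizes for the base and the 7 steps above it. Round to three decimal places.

Step 0: 1.344em
Step 1: 1.344 × 1.250 = 1.680
Step 2: 1.344 × 1.250² = 2.100
Step 3: 1.344 × 1.250³ = 2.625
Step 4: 1.344 × 1.250⁴ = 3.281
Step 5: 1.344 × 1.250⁵ = 4.102
Step 6: 1.344 × 1.250⁶ = 5.127
Step 7: 1.344 × 1.250⁷ = 6.409

1.344em, 1.680em, 2.100em, 2.625em, 3.281em, 4.102em, 5.127em, 6.409em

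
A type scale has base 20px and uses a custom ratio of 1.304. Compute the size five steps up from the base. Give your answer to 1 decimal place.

20.0 × 1.304⁵ = 20.0 × 3.77040 ≈ 75.41

75.4px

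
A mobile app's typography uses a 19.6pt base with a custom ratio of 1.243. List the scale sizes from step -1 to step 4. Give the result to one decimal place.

15.8pt, 19.6pt, 24.4pt, 30.3pt, 37.6pt, 46.8pt

Step -1: 19.6 ÷ 1.243 = 15.8
Step 0: 19.6pt
Step 1: 19.6 × 1.243 = 24.4
Step 2: 19.6 × 1.243² = 30.3
Step 3: 19.6 × 1.243³ = 37.6
Step 4: 19.6 × 1.243⁴ = 46.8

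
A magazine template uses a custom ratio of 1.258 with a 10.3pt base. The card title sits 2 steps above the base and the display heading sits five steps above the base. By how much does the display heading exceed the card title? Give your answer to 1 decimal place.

16.2pt

Step 2: 10.3 × 1.258² = 16.300pt
Step 5: 10.3 × 1.258⁵ = 32.452pt
Difference: 32.452 − 16.300 = 16.152pt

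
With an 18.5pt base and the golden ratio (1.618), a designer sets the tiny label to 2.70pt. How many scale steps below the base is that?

1.618ⁿ = 18.5 / 2.70 = 6.8519
n = ln(6.8519) / ln(1.618) = 1.9245 / 0.4812 ≈ 4.00

4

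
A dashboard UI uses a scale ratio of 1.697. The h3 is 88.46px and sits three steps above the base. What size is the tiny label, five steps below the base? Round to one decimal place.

88.46 ÷ 1.697⁸ = 88.46 ÷ 68.77882 ≈ 1.286

1.3px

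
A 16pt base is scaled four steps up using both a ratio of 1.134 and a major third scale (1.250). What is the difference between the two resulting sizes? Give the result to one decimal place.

At 1.134: 16.0 × 1.134⁴ = 26.459pt
Major third: 16.0 × 1.250⁴ = 39.062pt
Difference: 39.062 − 26.459 = 12.603pt

12.6pt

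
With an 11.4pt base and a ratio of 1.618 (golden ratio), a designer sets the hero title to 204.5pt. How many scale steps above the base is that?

6

1.618ⁿ = 204.5 / 11.4 = 17.9386
n = ln(17.9386) / ln(1.618) = 2.8870 / 0.4812 ≈ 6.00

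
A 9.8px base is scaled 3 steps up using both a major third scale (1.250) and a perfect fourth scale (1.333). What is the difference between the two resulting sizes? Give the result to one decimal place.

Major third: 9.8 × 1.250³ = 19.141px
Perfect fourth: 9.8 × 1.333³ = 23.212px
Difference: 23.212 − 19.141 = 4.071px

4.1px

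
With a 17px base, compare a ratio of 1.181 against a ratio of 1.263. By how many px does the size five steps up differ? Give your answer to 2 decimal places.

At 1.181: 17.0 × 1.181⁵ = 39.0570px
At 1.263: 17.0 × 1.263⁵ = 54.6343px
Difference: 54.6343 − 39.0570 = 15.5773px

15.58px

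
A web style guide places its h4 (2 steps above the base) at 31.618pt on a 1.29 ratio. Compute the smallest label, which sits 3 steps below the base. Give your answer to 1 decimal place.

8.9pt

Moving from step +2 to step -3 is 5 steps down, so divide by r⁵.
31.618 ÷ 1.29⁵ = 31.618 ÷ 3.57231 ≈ 8.851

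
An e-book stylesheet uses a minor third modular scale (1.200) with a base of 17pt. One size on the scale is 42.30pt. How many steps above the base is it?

1.200ⁿ = 42.30 / 17 = 2.4882
n = ln(2.4882) / ln(1.200) = 0.9116 / 0.1823 ≈ 5.00

5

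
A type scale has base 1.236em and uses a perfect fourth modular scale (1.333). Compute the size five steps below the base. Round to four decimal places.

1.236 ÷ 1.333⁵ = 1.236 ÷ 4.20873 ≈ 0.2937

0.2937em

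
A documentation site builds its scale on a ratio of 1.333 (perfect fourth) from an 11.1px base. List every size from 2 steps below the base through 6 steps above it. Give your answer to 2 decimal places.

Step -2: 11.1 ÷ 1.333² = 6.25
Step -1: 11.1 ÷ 1.333 = 8.33
Step 0: 11.1px
Step 1: 11.1 × 1.333 = 14.80
Step 2: 11.1 × 1.333² = 19.72
Step 3: 11.1 × 1.333³ = 26.29
Step 4: 11.1 × 1.333⁴ = 35.05
Step 5: 11.1 × 1.333⁵ = 46.72
Step 6: 11.1 × 1.333⁶ = 62.27

6.25px, 8.33px, 11.10px, 14.80px, 19.72px, 26.29px, 35.05px, 46.72px, 62.27px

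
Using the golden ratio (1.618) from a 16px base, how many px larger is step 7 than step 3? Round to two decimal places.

Step 3: 16.0 × 1.618³ = 67.7728px
Step 7: 16.0 × 1.618⁷ = 464.4828px
Difference: 464.4828 − 67.7728 = 396.7100px

396.71px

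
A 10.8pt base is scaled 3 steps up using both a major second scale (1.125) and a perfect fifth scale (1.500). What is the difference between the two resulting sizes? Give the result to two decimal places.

Major second: 10.8 × 1.125³ = 15.3773pt
Perfect fifth: 10.8 × 1.500³ = 36.4500pt
Difference: 36.4500 − 15.3773 = 21.0727pt

21.07pt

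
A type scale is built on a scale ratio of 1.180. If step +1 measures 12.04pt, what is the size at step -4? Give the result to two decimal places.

Moving from step +1 to step -4 is 5 steps down, so divide by r⁵.
12.04 ÷ 1.180⁵ = 12.04 ÷ 2.28776 ≈ 5.263

5.26pt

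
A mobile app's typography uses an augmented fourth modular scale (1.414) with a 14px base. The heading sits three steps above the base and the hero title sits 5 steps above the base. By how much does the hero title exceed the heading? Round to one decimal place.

Step 3: 14.0 × 1.414³ = 39.580px
Step 5: 14.0 × 1.414⁵ = 79.136px
Difference: 79.136 − 39.580 = 39.556px

39.6px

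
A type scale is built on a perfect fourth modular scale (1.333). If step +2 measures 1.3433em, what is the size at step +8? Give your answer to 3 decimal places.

7.536em

Moving from step +2 to step +8 is 6 steps up, so multiply by r⁶.
1.3433 × 1.333⁶ = 1.3433 × 5.61023 ≈ 7.536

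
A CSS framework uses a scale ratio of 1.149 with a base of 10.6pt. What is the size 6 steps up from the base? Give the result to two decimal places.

24.39pt

A modular type scale is a geometric sequence: sizeₙ = base × rⁿ.
10.6 × 1.149⁶ = 10.6 × 2.30102 ≈ 24.39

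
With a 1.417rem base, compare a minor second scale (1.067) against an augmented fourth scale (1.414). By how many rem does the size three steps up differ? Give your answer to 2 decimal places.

2.28rem

Minor second: 1.417 × 1.067³ = 1.7213rem
Augmented fourth: 1.417 × 1.414³ = 4.0061rem
Difference: 4.0061 − 1.7213 = 2.2848rem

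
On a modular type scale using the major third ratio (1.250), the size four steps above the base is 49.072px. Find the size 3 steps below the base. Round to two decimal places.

49.072 ÷ 1.250⁷ = 49.072 ÷ 4.76837 ≈ 10.291

10.29px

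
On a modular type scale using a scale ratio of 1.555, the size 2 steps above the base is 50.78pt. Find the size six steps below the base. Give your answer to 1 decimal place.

50.78 ÷ 1.555⁸ = 50.78 ÷ 34.18560 ≈ 1.485

1.5pt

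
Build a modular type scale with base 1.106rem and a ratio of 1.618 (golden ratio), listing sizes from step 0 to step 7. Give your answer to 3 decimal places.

Step 0: 1.106rem
Step 1: 1.106 × 1.618 = 1.790
Step 2: 1.106 × 1.618² = 2.895
Step 3: 1.106 × 1.618³ = 4.685
Step 4: 1.106 × 1.618⁴ = 7.580
Step 5: 1.106 × 1.618⁵ = 12.264
Step 6: 1.106 × 1.618⁶ = 19.844
Step 7: 1.106 × 1.618⁷ = 32.107

1.106rem, 1.790rem, 2.895rem, 4.685rem, 7.580rem, 12.264rem, 19.844rem, 32.107rem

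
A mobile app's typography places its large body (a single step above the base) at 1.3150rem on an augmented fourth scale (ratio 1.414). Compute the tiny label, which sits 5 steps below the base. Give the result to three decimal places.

0.165rem

The gap is -5 − (1) = -6 steps, so the factor is 1.414^-6.
1.3150 ÷ 1.414⁶ = 1.3150 ÷ 7.99275 ≈ 0.165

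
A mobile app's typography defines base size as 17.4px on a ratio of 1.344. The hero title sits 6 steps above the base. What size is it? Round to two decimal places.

102.55px

Every step multiplies by the scale ratio.
17.4 × 1.344⁶ = 17.4 × 5.89380 ≈ 102.55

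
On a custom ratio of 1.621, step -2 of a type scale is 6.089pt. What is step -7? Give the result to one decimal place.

0.5pt

6.089 ÷ 1.621⁵ = 6.089 ÷ 11.19219 ≈ 0.544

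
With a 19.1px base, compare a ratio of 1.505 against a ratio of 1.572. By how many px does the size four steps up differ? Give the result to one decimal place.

18.6px

At 1.505: 19.1 × 1.505⁴ = 97.989px
At 1.572: 19.1 × 1.572⁴ = 116.639px
Difference: 116.639 − 97.989 = 18.650px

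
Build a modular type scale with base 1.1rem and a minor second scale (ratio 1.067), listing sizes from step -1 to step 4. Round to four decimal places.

1.0309rem, 1.1000rem, 1.1737rem, 1.2523rem, 1.3362rem, 1.4258rem

Step -1: 1.1 ÷ 1.067 = 1.0309
Step 0: 1.1rem
Step 1: 1.1 × 1.067 = 1.1737
Step 2: 1.1 × 1.067² = 1.2523
Step 3: 1.1 × 1.067³ = 1.3362
Step 4: 1.1 × 1.067⁴ = 1.4258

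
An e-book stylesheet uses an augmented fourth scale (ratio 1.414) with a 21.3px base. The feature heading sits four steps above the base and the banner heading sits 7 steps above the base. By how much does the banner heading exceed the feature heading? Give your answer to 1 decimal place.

Step 4: 21.3 × 1.414⁴ = 85.149px
Step 7: 21.3 × 1.414⁷ = 240.727px
Difference: 240.727 − 85.149 = 155.578px

155.6px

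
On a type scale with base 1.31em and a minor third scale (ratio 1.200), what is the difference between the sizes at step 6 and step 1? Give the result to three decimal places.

2.340em

Step 1: 1.31 × 1.200 = 1.57200em
Step 6: 1.31 × 1.200⁶ = 3.91164em
Difference: 3.91164 − 1.57200 = 2.33964em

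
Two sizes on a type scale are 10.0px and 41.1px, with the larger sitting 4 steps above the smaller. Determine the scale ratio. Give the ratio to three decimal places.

1.424

r⁴ = 41.1 / 10.0, so r = (41.1/10.0)^(1/4).
r = 4.1100^(1/4) ≈ 1.4238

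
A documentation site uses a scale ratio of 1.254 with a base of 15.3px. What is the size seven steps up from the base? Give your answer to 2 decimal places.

Every step multiplies by the scale ratio.
15.3 × 1.254⁷ = 15.3 × 4.87621 ≈ 74.61

74.61px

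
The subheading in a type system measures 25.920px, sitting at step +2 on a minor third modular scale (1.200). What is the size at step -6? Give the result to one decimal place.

25.920 ÷ 1.200⁸ = 25.920 ÷ 4.29982 ≈ 6.028

6.0px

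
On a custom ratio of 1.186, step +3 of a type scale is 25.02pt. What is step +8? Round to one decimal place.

58.7pt

The gap is 8 − (3) = 5 steps, so the factor is 1.186^5.
25.02 × 1.186⁵ = 25.02 × 2.34652 ≈ 58.710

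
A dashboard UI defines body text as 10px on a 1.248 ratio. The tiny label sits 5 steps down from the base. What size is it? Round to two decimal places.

3.30px

10.0 ÷ 1.248⁵ = 10.0 ÷ 3.02742 ≈ 3.30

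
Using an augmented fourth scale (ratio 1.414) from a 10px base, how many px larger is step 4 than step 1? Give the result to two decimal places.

25.84px

Step 1: 10.0 × 1.414 = 14.1400px
Step 4: 10.0 × 1.414⁴ = 39.9758px
Difference: 39.9758 − 14.1400 = 25.8358px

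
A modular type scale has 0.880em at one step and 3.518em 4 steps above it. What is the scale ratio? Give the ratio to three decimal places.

The ratio satisfies 0.880 × r⁴ = 3.518, so r = (3.518 / 0.880)^(1/4).
r = 3.9977^(1/4) ≈ 1.4140

1.414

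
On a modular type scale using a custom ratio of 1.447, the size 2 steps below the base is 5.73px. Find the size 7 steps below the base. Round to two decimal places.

5.73 ÷ 1.447⁵ = 5.73 ÷ 6.34370 ≈ 0.903

0.90px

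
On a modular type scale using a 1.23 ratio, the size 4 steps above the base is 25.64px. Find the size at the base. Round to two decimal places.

25.64 ÷ 1.23⁴ = 25.64 ÷ 2.28887 ≈ 11.202

11.20px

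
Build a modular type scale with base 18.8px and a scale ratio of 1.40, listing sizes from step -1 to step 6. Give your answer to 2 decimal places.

13.43px, 18.80px, 26.32px, 36.85px, 51.59px, 72.22px, 101.11px, 141.56px

Step -1: 18.8 ÷ 1.40 = 13.43
Step 0: 18.8px
Step 1: 18.8 × 1.40 = 26.32
Step 2: 18.8 × 1.40² = 36.85
Step 3: 18.8 × 1.40³ = 51.59
Step 4: 18.8 × 1.40⁴ = 72.22
Step 5: 18.8 × 1.40⁵ = 101.11
Step 6: 18.8 × 1.40⁶ = 141.56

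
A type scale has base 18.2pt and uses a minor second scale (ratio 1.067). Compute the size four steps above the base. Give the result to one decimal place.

18.2 × 1.067⁴ = 18.2 × 1.29616 ≈ 23.59

23.6pt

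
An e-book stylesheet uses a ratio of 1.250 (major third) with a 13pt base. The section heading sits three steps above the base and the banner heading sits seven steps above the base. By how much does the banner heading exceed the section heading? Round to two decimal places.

36.60pt

Step 3: 13.0 × 1.250³ = 25.3906pt
Step 7: 13.0 × 1.250⁷ = 61.9888pt
Difference: 61.9888 − 25.3906 = 36.5982pt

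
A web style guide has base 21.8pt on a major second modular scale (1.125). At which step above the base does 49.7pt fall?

1.125ⁿ = 49.7 / 21.8 = 2.2798
n = ln(2.2798) / ln(1.125) = 0.8241 / 0.1178 ≈ 7.00

7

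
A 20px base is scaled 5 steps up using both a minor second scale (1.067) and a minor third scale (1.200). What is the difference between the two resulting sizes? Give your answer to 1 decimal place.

Minor second: 20.0 × 1.067⁵ = 27.660px
Minor third: 20.0 × 1.200⁵ = 49.766px
Difference: 49.766 − 27.660 = 22.106px

22.1px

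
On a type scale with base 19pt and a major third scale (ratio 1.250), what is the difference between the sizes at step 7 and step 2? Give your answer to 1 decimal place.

60.9pt

Step 2: 19.0 × 1.250² = 29.688pt
Step 7: 19.0 × 1.250⁷ = 90.599pt
Difference: 90.599 − 29.688 = 60.911pt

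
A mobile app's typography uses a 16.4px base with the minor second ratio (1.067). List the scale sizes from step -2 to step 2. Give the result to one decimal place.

14.4px, 15.4px, 16.4px, 17.5px, 18.7px

Step -2: 16.4 ÷ 1.067² = 14.4
Step -1: 16.4 ÷ 1.067 = 15.4
Step 0: 16.4px
Step 1: 16.4 × 1.067 = 17.5
Step 2: 16.4 × 1.067² = 18.7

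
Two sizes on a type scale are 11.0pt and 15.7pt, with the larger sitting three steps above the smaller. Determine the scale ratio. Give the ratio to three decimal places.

1.126

r³ = 15.7 / 11.0, so r = (15.7/11.0)^(1/3).
r = 1.4273^(1/3) ≈ 1.1259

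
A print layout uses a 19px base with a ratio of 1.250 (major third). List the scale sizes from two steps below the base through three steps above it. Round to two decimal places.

12.16px, 15.20px, 19.00px, 23.75px, 29.69px, 37.11px

Step -2: 19.0 ÷ 1.250² = 12.16
Step -1: 19.0 ÷ 1.250 = 15.20
Step 0: 19px
Step 1: 19.0 × 1.250 = 23.75
Step 2: 19.0 × 1.250² = 29.69
Step 3: 19.0 × 1.250³ = 37.11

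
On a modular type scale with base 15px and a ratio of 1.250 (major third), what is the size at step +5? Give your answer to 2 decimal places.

15.0 × 1.250⁵ = 15.0 × 3.05176 ≈ 45.78

45.78px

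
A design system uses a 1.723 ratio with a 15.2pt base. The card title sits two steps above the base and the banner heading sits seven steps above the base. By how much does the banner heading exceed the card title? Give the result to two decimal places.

Step 2: 15.2 × 1.723² = 45.1247pt
Step 7: 15.2 × 1.723⁷ = 685.2366pt
Difference: 685.2366 − 45.1247 = 640.1119pt

640.11pt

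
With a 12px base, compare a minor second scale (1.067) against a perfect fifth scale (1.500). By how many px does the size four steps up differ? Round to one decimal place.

45.2px

Minor second: 12.0 × 1.067⁴ = 15.554px
Perfect fifth: 12.0 × 1.500⁴ = 60.750px
Difference: 60.750 − 15.554 = 45.196px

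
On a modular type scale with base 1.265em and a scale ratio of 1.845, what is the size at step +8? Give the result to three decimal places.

1.265 × 1.845⁸ = 1.265 × 134.26752 ≈ 169.848

169.848em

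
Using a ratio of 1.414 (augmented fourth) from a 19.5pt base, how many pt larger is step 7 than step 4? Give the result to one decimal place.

142.4pt

Step 4: 19.5 × 1.414⁴ = 77.953pt
Step 7: 19.5 × 1.414⁷ = 220.384pt
Difference: 220.384 − 77.953 = 142.431pt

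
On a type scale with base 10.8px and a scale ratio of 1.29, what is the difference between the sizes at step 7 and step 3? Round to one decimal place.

41.0px

Step 3: 10.8 × 1.29³ = 23.184px
Step 7: 10.8 × 1.29⁷ = 64.202px
Difference: 64.202 − 23.184 = 41.018px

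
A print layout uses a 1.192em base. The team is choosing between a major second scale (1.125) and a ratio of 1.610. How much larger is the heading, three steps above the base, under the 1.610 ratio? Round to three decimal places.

Major second: 1.192 × 1.125³ = 1.69720em
At 1.610: 1.192 × 1.610³ = 4.97455em
Difference: 4.97455 − 1.69720 = 3.27735em

3.277em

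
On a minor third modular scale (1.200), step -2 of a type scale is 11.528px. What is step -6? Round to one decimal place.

5.6px

The gap is -6 − (-2) = -4 steps, so the factor is 1.200^-4.
11.528 ÷ 1.200⁴ = 11.528 ÷ 2.07360 ≈ 5.559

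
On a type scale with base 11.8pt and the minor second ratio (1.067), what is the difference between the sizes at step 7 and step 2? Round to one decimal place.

5.1pt

Step 2: 11.8 × 1.067² = 13.434pt
Step 7: 11.8 × 1.067⁷ = 18.579pt
Difference: 18.579 − 13.434 = 5.145pt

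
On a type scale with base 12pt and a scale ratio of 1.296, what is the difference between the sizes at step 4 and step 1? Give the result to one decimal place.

Step 1: 12.0 × 1.296 = 15.552pt
Step 4: 12.0 × 1.296⁴ = 33.853pt
Difference: 33.853 − 15.552 = 18.301pt

18.3pt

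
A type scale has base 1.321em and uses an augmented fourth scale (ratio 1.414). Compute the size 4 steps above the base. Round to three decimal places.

5.281em

Each step on a modular scale multiplies by the ratio, so the size n steps from the base is base × ratioⁿ.
1.321 × 1.414⁴ = 1.321 × 3.99758 ≈ 5.281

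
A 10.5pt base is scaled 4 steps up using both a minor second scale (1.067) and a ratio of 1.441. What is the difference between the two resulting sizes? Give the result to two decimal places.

Minor second: 10.5 × 1.067⁴ = 13.6097pt
At 1.441: 10.5 × 1.441⁴ = 45.2736pt
Difference: 45.2736 − 13.6097 = 31.6639pt

31.66pt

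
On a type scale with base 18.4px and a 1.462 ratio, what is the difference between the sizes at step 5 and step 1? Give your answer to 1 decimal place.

Step 1: 18.4 × 1.462 = 26.901px
Step 5: 18.4 × 1.462⁵ = 122.901px
Difference: 122.901 − 26.901 = 96.000px

96.0px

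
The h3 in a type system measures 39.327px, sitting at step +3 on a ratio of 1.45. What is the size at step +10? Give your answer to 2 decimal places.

529.99px

39.327 × 1.45⁷ = 39.327 × 13.47647 ≈ 529.989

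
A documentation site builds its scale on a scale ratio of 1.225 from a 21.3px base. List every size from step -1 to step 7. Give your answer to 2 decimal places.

Step -1: 21.3 ÷ 1.225 = 17.39
Step 0: 21.3px
Step 1: 21.3 × 1.225 = 26.09
Step 2: 21.3 × 1.225² = 31.96
Step 3: 21.3 × 1.225³ = 39.16
Step 4: 21.3 × 1.225⁴ = 47.96
Step 5: 21.3 × 1.225⁵ = 58.76
Step 6: 21.3 × 1.225⁶ = 71.98
Step 7: 21.3 × 1.225⁷ = 88.17

17.39px, 21.30px, 26.09px, 31.96px, 39.16px, 47.96px, 58.76px, 71.98px, 88.17px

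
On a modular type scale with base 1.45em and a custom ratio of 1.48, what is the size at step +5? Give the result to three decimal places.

Every step multiplies by the scale ratio.
1.45 × 1.48⁵ = 1.45 × 7.10082 ≈ 10.296

10.296em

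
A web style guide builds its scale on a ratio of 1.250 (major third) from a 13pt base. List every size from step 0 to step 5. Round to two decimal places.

13.00pt, 16.25pt, 20.31pt, 25.39pt, 31.74pt, 39.67pt

Step 0: 13pt
Step 1: 13.0 × 1.250 = 16.25
Step 2: 13.0 × 1.250² = 20.31
Step 3: 13.0 × 1.250³ = 25.39
Step 4: 13.0 × 1.250⁴ = 31.74
Step 5: 13.0 × 1.250⁵ = 39.67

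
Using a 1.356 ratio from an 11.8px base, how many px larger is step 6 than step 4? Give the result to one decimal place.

33.5px

Step 4: 11.8 × 1.356⁴ = 39.895px
Step 6: 11.8 × 1.356⁶ = 73.357px
Difference: 73.357 − 39.895 = 33.462px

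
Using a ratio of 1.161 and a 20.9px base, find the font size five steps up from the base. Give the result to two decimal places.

Every step multiplies by the scale ratio.
20.9 × 1.161⁵ = 20.9 × 2.10941 ≈ 44.09

44.09px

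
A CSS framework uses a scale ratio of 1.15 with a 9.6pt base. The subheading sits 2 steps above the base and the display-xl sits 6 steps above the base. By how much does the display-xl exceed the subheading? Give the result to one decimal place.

9.5pt

Step 2: 9.6 × 1.15² = 12.696pt
Step 6: 9.6 × 1.15⁶ = 22.205pt
Difference: 22.205 − 12.696 = 9.509pt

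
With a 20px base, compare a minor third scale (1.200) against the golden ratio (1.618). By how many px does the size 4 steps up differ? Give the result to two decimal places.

95.60px

Minor third: 20.0 × 1.200⁴ = 41.4720px
Golden ratio: 20.0 × 1.618⁴ = 137.0705px
Difference: 137.0705 − 41.4720 = 95.5985px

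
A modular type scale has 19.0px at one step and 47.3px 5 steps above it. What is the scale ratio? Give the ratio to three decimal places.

The ratio satisfies 19.0 × r⁵ = 47.3, so r = (47.3 / 19.0)^(1/5).
r = 2.4895^(1/5) ≈ 1.2001

1.200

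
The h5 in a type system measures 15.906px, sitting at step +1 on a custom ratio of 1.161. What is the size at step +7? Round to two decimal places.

Moving from step +1 to step +7 is 6 steps up, so multiply by r⁶.
15.906 × 1.161⁶ = 15.906 × 2.44903 ≈ 38.954

38.95px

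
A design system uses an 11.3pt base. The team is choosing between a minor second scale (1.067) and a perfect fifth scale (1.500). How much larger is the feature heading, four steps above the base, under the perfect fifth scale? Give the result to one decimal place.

Minor second: 11.3 × 1.067⁴ = 14.647pt
Perfect fifth: 11.3 × 1.500⁴ = 57.206pt
Difference: 57.206 − 14.647 = 42.559pt

42.6pt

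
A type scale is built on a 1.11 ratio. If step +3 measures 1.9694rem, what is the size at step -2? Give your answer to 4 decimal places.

1.1687rem

1.9694 ÷ 1.11⁵ = 1.9694 ÷ 1.68506 ≈ 1.1687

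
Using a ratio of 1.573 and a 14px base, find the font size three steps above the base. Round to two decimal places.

54.49px

Each step on a modular scale multiplies by the ratio, so the size n steps from the base is base × ratioⁿ.
14.0 × 1.573³ = 14.0 × 3.89212 ≈ 54.49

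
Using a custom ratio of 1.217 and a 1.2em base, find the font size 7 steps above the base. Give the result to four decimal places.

Each step on a modular scale multiplies by the ratio, so the size n steps from the base is base × ratioⁿ.
1.2 × 1.217⁷ = 1.2 × 3.95398 ≈ 4.7448

4.7448em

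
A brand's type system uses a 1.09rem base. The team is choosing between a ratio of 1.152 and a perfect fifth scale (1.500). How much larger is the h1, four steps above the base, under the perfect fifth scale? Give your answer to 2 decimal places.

3.60rem

At 1.152: 1.09 × 1.152⁴ = 1.9197rem
Perfect fifth: 1.09 × 1.500⁴ = 5.5181rem
Difference: 5.5181 − 1.9197 = 3.5984rem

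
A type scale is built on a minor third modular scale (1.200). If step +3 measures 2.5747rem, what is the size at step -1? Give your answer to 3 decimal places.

2.5747 ÷ 1.200⁴ = 2.5747 ÷ 2.07360 ≈ 1.242

1.242rem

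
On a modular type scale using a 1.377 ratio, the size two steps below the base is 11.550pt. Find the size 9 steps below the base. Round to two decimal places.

Moving from step -2 to step -9 is 7 steps down, so divide by r⁷.
11.550 ÷ 1.377⁷ = 11.550 ÷ 9.38723 ≈ 1.230

1.23pt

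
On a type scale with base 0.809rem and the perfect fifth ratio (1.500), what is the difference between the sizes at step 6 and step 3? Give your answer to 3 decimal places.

6.485rem

Step 3: 0.809 × 1.500³ = 2.73037rem
Step 6: 0.809 × 1.500⁶ = 9.21502rem
Difference: 9.21502 − 2.73037 = 6.48465rem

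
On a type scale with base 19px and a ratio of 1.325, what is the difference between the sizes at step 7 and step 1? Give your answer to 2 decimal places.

Step 1: 19.0 × 1.325 = 25.1750px
Step 7: 19.0 × 1.325⁷ = 136.2275px
Difference: 136.2275 − 25.1750 = 111.0525px

111.05px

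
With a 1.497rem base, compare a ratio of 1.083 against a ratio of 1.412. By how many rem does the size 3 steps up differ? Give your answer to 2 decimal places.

2.31rem

At 1.083: 1.497 × 1.083³ = 1.9015rem
At 1.412: 1.497 × 1.412³ = 4.2143rem
Difference: 4.2143 − 1.9015 = 2.3128rem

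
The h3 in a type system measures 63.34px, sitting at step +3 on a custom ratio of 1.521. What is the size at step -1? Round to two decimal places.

11.83px

63.34 ÷ 1.521⁴ = 63.34 ÷ 5.35201 ≈ 11.835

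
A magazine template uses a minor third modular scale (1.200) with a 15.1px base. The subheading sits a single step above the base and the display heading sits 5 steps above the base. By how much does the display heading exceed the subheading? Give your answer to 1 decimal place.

Step 1: 15.1 × 1.200 = 18.120px
Step 5: 15.1 × 1.200⁵ = 37.574px
Difference: 37.574 − 18.120 = 19.454px

19.5px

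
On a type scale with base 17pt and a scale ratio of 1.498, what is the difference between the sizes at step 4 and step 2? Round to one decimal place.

47.5pt

Step 2: 17.0 × 1.498² = 38.148pt
Step 4: 17.0 × 1.498⁴ = 85.604pt
Difference: 85.604 − 38.148 = 47.456pt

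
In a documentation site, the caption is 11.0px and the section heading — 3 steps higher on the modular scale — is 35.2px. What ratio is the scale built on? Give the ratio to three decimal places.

1.474

r³ = 35.2 / 11.0, so r = (35.2/11.0)^(1/3).
r = 3.2000^(1/3) ≈ 1.4736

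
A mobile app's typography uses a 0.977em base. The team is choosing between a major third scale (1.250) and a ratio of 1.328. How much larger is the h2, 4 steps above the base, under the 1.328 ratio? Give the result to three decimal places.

0.653em

Major third: 0.977 × 1.250⁴ = 2.38525em
At 1.328: 0.977 × 1.328⁴ = 3.03869em
Difference: 3.03869 − 2.38525 = 0.65344em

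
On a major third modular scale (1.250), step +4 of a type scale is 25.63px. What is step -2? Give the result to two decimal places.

6.72px

Moving from step +4 to step -2 is 6 steps down, so divide by r⁶.
25.63 ÷ 1.250⁶ = 25.63 ÷ 3.81470 ≈ 6.719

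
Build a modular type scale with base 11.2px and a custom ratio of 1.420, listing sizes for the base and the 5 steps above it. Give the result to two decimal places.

11.20px, 15.90px, 22.58px, 32.07px, 45.54px, 64.66px

Step 0: 11.2px
Step 1: 11.2 × 1.420 = 15.90
Step 2: 11.2 × 1.420² = 22.58
Step 3: 11.2 × 1.420³ = 32.07
Step 4: 11.2 × 1.420⁴ = 45.54
Step 5: 11.2 × 1.420⁵ = 64.66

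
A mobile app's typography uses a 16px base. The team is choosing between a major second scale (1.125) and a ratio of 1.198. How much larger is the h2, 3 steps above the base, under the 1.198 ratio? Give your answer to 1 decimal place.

Major second: 16.0 × 1.125³ = 22.781px
At 1.198: 16.0 × 1.198³ = 27.510px
Difference: 27.510 − 22.781 = 4.729px

4.7px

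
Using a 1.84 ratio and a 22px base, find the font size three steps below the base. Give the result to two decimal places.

3.53px

Each step on a modular scale multiplies by the ratio, so the size n steps from the base is base × ratioⁿ.
22.0 ÷ 1.84³ = 22.0 ÷ 6.22950 ≈ 3.53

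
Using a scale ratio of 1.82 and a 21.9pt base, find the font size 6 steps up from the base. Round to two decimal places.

795.93pt

A modular type scale is a geometric sequence: sizeₙ = base × rⁿ.
21.9 × 1.82⁶ = 21.9 × 36.34363 ≈ 795.93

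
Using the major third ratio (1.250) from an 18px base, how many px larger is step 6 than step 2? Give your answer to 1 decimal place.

Step 2: 18.0 × 1.250² = 28.125px
Step 6: 18.0 × 1.250⁶ = 68.665px
Difference: 68.665 − 28.125 = 40.540px

40.5px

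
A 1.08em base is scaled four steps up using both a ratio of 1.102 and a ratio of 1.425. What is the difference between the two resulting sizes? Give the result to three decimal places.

2.861em

At 1.102: 1.08 × 1.102⁴ = 1.59276em
At 1.425: 1.08 × 1.425⁴ = 4.45331em
Difference: 4.45331 − 1.59276 = 2.86055em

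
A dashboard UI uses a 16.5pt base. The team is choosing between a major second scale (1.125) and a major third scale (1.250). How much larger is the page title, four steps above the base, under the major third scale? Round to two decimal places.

Major second: 16.5 × 1.125⁴ = 26.4298pt
Major third: 16.5 × 1.250⁴ = 40.2832pt
Difference: 40.2832 − 26.4298 = 13.8534pt

13.85pt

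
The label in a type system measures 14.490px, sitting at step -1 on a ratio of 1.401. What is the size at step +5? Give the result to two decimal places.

14.490 × 1.401⁶ = 14.490 × 7.56186 ≈ 109.571

109.57px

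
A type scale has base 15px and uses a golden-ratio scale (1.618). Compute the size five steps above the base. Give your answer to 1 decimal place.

166.3px

Each step on a modular scale multiplies by the ratio, so the size n steps from the base is base × ratioⁿ.
15.0 × 1.618⁵ = 15.0 × 11.08901 ≈ 166.34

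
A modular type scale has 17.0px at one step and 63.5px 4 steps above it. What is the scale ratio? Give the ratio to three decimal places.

The ratio satisfies 17.0 × r⁴ = 63.5, so r = (63.5 / 17.0)^(1/4).
r = 3.7353^(1/4) ≈ 1.3902

1.390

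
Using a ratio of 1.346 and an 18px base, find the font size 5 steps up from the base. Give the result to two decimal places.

Each step on a modular scale multiplies by the ratio, so the size n steps from the base is base × ratioⁿ.
18.0 × 1.346⁵ = 18.0 × 4.41800 ≈ 79.52

79.52px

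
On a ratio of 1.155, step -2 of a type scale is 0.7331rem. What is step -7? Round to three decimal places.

0.7331 ÷ 1.155⁵ = 0.7331 ÷ 2.05546 ≈ 0.357

0.357rem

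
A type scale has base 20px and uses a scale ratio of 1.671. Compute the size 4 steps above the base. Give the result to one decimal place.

20.0 × 1.671⁴ = 20.0 × 7.79661 ≈ 155.93

155.9px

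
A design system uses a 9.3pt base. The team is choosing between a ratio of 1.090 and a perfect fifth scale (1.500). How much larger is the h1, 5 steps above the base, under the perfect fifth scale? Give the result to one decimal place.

At 1.090: 9.3 × 1.090⁵ = 14.309pt
Perfect fifth: 9.3 × 1.500⁵ = 70.622pt
Difference: 70.622 − 14.309 = 56.313pt

56.3pt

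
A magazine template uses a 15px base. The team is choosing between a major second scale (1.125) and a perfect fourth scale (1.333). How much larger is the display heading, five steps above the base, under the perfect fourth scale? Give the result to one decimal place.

36.1px

Major second: 15.0 × 1.125⁵ = 27.030px
Perfect fourth: 15.0 × 1.333⁵ = 63.131px
Difference: 63.131 − 27.030 = 36.101px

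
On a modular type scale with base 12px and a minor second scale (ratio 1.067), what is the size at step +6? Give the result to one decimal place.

A modular type scale is a geometric sequence: sizeₙ = base × rⁿ.
12.0 × 1.067⁶ = 12.0 × 1.47566 ≈ 17.71

17.7px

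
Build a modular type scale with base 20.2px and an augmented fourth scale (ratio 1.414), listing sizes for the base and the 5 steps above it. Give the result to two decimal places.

Step 0: 20.2px
Step 1: 20.2 × 1.414 = 28.56
Step 2: 20.2 × 1.414² = 40.39
Step 3: 20.2 × 1.414³ = 57.11
Step 4: 20.2 × 1.414⁴ = 80.75
Step 5: 20.2 × 1.414⁵ = 114.18

20.20px, 28.56px, 40.39px, 57.11px, 80.75px, 114.18px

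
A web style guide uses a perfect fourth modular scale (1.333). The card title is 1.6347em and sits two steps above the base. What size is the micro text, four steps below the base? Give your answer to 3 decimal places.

1.6347 ÷ 1.333⁶ = 1.6347 ÷ 5.61023 ≈ 0.291

0.291em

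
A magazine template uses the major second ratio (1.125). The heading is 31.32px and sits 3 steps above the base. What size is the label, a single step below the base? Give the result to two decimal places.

19.55px

31.32 ÷ 1.125⁴ = 31.32 ÷ 1.60181 ≈ 19.553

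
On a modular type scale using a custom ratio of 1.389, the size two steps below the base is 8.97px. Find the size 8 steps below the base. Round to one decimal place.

1.2px

8.97 ÷ 1.389⁶ = 8.97 ÷ 7.18147 ≈ 1.249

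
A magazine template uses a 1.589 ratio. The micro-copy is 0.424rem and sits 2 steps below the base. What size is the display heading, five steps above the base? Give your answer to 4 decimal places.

10.8451rem

Moving from step -2 to step +5 is 7 steps up, so multiply by r⁷.
0.424 × 1.589⁷ = 0.424 × 25.57804 ≈ 10.8451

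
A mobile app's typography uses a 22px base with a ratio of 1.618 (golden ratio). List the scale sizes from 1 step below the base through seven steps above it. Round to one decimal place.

13.6px, 22.0px, 35.6px, 57.6px, 93.2px, 150.8px, 244.0px, 394.7px, 638.7px

Step -1: 22.0 ÷ 1.618 = 13.6
Step 0: 22px
Step 1: 22.0 × 1.618 = 35.6
Step 2: 22.0 × 1.618² = 57.6
Step 3: 22.0 × 1.618³ = 93.2
Step 4: 22.0 × 1.618⁴ = 150.8
Step 5: 22.0 × 1.618⁵ = 244.0
Step 6: 22.0 × 1.618⁶ = 394.7
Step 7: 22.0 × 1.618⁷ = 638.7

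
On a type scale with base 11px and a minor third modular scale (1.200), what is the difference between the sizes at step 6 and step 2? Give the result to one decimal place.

Step 2: 11.0 × 1.200² = 15.840px
Step 6: 11.0 × 1.200⁶ = 32.846px
Difference: 32.846 − 15.840 = 17.006px

17.0px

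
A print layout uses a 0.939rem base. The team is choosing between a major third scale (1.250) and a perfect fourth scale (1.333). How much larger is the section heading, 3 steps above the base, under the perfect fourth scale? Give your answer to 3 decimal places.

0.390rem

Major third: 0.939 × 1.250³ = 1.83398rem
Perfect fourth: 0.939 × 1.333³ = 2.22411rem
Difference: 2.22411 − 1.83398 = 0.39013rem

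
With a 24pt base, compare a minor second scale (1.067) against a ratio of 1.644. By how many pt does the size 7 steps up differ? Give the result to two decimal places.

Minor second: 24.0 × 1.067⁷ = 37.7887pt
At 1.644: 24.0 × 1.644⁷ = 778.9757pt
Difference: 778.9757 − 37.7887 = 741.1870pt

741.19pt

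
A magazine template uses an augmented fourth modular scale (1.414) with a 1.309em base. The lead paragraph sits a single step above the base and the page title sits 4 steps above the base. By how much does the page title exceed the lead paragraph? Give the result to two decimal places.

3.38em

Step 1: 1.309 × 1.414 = 1.8509em
Step 4: 1.309 × 1.414⁴ = 5.2328em
Difference: 5.2328 − 1.8509 = 3.3819em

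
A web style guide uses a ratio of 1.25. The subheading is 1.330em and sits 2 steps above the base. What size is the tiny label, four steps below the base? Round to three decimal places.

Moving from step +2 to step -4 is 6 steps down, so divide by r⁶.
1.330 ÷ 1.25⁶ = 1.330 ÷ 3.81470 ≈ 0.349

0.349em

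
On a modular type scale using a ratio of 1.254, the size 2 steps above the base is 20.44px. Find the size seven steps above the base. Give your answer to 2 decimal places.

Moving from step +2 to step +7 is 5 steps up, so multiply by r⁵.
20.44 × 1.254⁵ = 20.44 × 3.10090 ≈ 63.382

63.38px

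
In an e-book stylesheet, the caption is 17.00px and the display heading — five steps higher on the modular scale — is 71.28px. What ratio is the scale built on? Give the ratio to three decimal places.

1.332

The ratio satisfies 17.00 × r⁵ = 71.28, so r = (71.28 / 17.00)^(1/5).
r = 4.1929^(1/5) ≈ 1.3320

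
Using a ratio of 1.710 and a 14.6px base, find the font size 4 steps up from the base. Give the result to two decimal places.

A modular type scale is a geometric sequence: sizeₙ = base × rⁿ.
14.6 × 1.710⁴ = 14.6 × 8.55036 ≈ 124.84

124.84px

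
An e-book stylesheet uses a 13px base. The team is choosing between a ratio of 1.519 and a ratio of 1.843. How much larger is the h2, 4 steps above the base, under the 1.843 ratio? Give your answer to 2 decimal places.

80.77px

At 1.519: 13.0 × 1.519⁴ = 69.2109px
At 1.843: 13.0 × 1.843⁴ = 149.9839px
Difference: 149.9839 − 69.2109 = 80.7730px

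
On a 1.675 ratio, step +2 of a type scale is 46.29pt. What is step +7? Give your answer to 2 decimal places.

610.33pt

The gap is 7 − (2) = 5 steps, so the factor is 1.675^5.
46.29 × 1.675⁵ = 46.29 × 13.18482 ≈ 610.325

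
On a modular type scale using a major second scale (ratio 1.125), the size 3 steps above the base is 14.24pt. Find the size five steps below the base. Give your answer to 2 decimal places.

5.55pt

The gap is -5 − (3) = -8 steps, so the factor is 1.125^-8.
14.24 ÷ 1.125⁸ = 14.24 ÷ 2.56578 ≈ 5.550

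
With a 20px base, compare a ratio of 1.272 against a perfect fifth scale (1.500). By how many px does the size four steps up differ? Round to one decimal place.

48.9px

At 1.272: 20.0 × 1.272⁴ = 52.357px
Perfect fifth: 20.0 × 1.500⁴ = 101.250px
Difference: 101.250 − 52.357 = 48.893px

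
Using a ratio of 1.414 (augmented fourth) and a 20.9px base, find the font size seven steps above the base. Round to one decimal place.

236.2px

20.9 × 1.414⁷ = 20.9 × 11.30175 ≈ 236.21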